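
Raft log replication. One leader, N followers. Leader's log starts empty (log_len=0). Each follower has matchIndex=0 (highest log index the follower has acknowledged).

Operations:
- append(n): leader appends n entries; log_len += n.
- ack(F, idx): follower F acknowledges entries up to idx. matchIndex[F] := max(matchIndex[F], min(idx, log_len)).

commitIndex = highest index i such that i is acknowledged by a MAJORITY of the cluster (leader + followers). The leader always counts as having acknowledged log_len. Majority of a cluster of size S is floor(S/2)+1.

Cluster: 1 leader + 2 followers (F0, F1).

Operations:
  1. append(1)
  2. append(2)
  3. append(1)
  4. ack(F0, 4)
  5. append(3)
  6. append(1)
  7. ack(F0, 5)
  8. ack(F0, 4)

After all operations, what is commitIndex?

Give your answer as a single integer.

Op 1: append 1 -> log_len=1
Op 2: append 2 -> log_len=3
Op 3: append 1 -> log_len=4
Op 4: F0 acks idx 4 -> match: F0=4 F1=0; commitIndex=4
Op 5: append 3 -> log_len=7
Op 6: append 1 -> log_len=8
Op 7: F0 acks idx 5 -> match: F0=5 F1=0; commitIndex=5
Op 8: F0 acks idx 4 -> match: F0=5 F1=0; commitIndex=5

Answer: 5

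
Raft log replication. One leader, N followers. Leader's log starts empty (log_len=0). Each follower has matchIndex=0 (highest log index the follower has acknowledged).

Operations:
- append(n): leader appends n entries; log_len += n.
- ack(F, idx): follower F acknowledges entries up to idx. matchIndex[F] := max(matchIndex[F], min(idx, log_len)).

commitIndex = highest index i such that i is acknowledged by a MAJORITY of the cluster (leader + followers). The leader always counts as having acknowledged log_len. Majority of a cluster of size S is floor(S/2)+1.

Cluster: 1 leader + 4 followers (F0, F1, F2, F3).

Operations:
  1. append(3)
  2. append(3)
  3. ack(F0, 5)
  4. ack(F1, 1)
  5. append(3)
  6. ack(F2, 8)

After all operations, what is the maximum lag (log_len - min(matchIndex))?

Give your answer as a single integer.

Op 1: append 3 -> log_len=3
Op 2: append 3 -> log_len=6
Op 3: F0 acks idx 5 -> match: F0=5 F1=0 F2=0 F3=0; commitIndex=0
Op 4: F1 acks idx 1 -> match: F0=5 F1=1 F2=0 F3=0; commitIndex=1
Op 5: append 3 -> log_len=9
Op 6: F2 acks idx 8 -> match: F0=5 F1=1 F2=8 F3=0; commitIndex=5

Answer: 9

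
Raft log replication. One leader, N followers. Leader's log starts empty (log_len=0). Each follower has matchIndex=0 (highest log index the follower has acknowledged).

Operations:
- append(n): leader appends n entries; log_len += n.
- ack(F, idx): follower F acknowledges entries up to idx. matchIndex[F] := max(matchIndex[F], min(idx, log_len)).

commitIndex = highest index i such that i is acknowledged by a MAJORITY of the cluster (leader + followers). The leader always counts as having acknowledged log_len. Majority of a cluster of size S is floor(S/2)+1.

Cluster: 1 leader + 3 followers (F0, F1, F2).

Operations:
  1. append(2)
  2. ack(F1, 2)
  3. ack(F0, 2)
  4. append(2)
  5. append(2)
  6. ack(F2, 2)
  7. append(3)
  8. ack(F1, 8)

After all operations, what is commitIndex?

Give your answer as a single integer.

Answer: 2

Derivation:
Op 1: append 2 -> log_len=2
Op 2: F1 acks idx 2 -> match: F0=0 F1=2 F2=0; commitIndex=0
Op 3: F0 acks idx 2 -> match: F0=2 F1=2 F2=0; commitIndex=2
Op 4: append 2 -> log_len=4
Op 5: append 2 -> log_len=6
Op 6: F2 acks idx 2 -> match: F0=2 F1=2 F2=2; commitIndex=2
Op 7: append 3 -> log_len=9
Op 8: F1 acks idx 8 -> match: F0=2 F1=8 F2=2; commitIndex=2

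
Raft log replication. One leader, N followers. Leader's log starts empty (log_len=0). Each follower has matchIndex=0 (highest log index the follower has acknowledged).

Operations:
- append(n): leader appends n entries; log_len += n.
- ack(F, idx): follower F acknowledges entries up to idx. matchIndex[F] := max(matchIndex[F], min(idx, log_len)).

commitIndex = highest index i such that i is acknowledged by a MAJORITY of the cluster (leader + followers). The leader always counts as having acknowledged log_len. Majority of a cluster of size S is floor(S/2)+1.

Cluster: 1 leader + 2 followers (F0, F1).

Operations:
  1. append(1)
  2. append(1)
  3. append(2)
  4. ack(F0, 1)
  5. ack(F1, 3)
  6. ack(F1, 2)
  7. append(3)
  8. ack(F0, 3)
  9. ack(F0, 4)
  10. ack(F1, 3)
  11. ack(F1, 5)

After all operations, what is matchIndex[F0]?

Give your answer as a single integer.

Op 1: append 1 -> log_len=1
Op 2: append 1 -> log_len=2
Op 3: append 2 -> log_len=4
Op 4: F0 acks idx 1 -> match: F0=1 F1=0; commitIndex=1
Op 5: F1 acks idx 3 -> match: F0=1 F1=3; commitIndex=3
Op 6: F1 acks idx 2 -> match: F0=1 F1=3; commitIndex=3
Op 7: append 3 -> log_len=7
Op 8: F0 acks idx 3 -> match: F0=3 F1=3; commitIndex=3
Op 9: F0 acks idx 4 -> match: F0=4 F1=3; commitIndex=4
Op 10: F1 acks idx 3 -> match: F0=4 F1=3; commitIndex=4
Op 11: F1 acks idx 5 -> match: F0=4 F1=5; commitIndex=5

Answer: 4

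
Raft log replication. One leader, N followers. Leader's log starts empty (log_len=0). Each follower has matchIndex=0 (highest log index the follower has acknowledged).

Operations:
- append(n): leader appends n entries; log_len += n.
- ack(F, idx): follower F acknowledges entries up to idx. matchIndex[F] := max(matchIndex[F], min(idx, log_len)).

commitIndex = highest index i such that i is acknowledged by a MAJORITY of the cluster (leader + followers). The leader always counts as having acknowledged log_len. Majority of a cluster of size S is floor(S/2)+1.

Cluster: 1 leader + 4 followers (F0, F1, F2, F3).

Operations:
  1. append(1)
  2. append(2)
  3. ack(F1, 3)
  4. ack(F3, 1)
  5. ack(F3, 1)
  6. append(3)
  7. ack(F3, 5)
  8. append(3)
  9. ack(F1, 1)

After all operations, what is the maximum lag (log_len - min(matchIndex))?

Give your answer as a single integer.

Answer: 9

Derivation:
Op 1: append 1 -> log_len=1
Op 2: append 2 -> log_len=3
Op 3: F1 acks idx 3 -> match: F0=0 F1=3 F2=0 F3=0; commitIndex=0
Op 4: F3 acks idx 1 -> match: F0=0 F1=3 F2=0 F3=1; commitIndex=1
Op 5: F3 acks idx 1 -> match: F0=0 F1=3 F2=0 F3=1; commitIndex=1
Op 6: append 3 -> log_len=6
Op 7: F3 acks idx 5 -> match: F0=0 F1=3 F2=0 F3=5; commitIndex=3
Op 8: append 3 -> log_len=9
Op 9: F1 acks idx 1 -> match: F0=0 F1=3 F2=0 F3=5; commitIndex=3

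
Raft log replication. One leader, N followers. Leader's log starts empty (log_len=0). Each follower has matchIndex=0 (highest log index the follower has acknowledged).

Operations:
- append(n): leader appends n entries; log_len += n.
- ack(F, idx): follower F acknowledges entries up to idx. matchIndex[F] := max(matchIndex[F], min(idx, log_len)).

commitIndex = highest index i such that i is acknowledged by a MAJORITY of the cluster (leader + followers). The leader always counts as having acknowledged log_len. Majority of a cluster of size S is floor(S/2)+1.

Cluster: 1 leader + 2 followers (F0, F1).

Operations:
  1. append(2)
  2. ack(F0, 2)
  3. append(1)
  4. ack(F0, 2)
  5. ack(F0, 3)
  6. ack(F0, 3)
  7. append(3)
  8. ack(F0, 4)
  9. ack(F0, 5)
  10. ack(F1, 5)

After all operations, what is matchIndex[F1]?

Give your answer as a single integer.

Op 1: append 2 -> log_len=2
Op 2: F0 acks idx 2 -> match: F0=2 F1=0; commitIndex=2
Op 3: append 1 -> log_len=3
Op 4: F0 acks idx 2 -> match: F0=2 F1=0; commitIndex=2
Op 5: F0 acks idx 3 -> match: F0=3 F1=0; commitIndex=3
Op 6: F0 acks idx 3 -> match: F0=3 F1=0; commitIndex=3
Op 7: append 3 -> log_len=6
Op 8: F0 acks idx 4 -> match: F0=4 F1=0; commitIndex=4
Op 9: F0 acks idx 5 -> match: F0=5 F1=0; commitIndex=5
Op 10: F1 acks idx 5 -> match: F0=5 F1=5; commitIndex=5

Answer: 5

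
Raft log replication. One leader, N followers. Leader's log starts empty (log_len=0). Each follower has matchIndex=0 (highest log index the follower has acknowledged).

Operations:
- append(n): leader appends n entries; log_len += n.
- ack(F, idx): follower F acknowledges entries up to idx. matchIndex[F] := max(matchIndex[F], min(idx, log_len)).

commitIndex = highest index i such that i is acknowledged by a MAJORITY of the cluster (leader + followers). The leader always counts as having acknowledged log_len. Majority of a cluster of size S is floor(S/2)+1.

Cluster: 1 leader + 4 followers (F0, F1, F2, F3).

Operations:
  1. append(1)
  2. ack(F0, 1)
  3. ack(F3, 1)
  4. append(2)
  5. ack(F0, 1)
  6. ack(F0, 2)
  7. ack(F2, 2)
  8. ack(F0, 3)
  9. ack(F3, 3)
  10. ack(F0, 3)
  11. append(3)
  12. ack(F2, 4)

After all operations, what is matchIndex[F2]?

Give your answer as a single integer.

Answer: 4

Derivation:
Op 1: append 1 -> log_len=1
Op 2: F0 acks idx 1 -> match: F0=1 F1=0 F2=0 F3=0; commitIndex=0
Op 3: F3 acks idx 1 -> match: F0=1 F1=0 F2=0 F3=1; commitIndex=1
Op 4: append 2 -> log_len=3
Op 5: F0 acks idx 1 -> match: F0=1 F1=0 F2=0 F3=1; commitIndex=1
Op 6: F0 acks idx 2 -> match: F0=2 F1=0 F2=0 F3=1; commitIndex=1
Op 7: F2 acks idx 2 -> match: F0=2 F1=0 F2=2 F3=1; commitIndex=2
Op 8: F0 acks idx 3 -> match: F0=3 F1=0 F2=2 F3=1; commitIndex=2
Op 9: F3 acks idx 3 -> match: F0=3 F1=0 F2=2 F3=3; commitIndex=3
Op 10: F0 acks idx 3 -> match: F0=3 F1=0 F2=2 F3=3; commitIndex=3
Op 11: append 3 -> log_len=6
Op 12: F2 acks idx 4 -> match: F0=3 F1=0 F2=4 F3=3; commitIndex=3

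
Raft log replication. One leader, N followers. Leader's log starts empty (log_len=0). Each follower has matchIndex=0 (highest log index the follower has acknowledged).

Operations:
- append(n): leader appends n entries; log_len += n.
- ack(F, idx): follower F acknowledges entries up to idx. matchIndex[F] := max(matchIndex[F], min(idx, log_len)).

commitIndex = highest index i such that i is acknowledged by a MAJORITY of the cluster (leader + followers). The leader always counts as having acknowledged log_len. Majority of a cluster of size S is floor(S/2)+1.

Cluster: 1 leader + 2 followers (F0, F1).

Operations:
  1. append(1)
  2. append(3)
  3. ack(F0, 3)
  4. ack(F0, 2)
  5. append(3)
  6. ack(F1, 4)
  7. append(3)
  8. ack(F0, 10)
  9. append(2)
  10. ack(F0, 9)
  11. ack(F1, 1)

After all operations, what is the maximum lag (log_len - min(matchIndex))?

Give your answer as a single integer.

Answer: 8

Derivation:
Op 1: append 1 -> log_len=1
Op 2: append 3 -> log_len=4
Op 3: F0 acks idx 3 -> match: F0=3 F1=0; commitIndex=3
Op 4: F0 acks idx 2 -> match: F0=3 F1=0; commitIndex=3
Op 5: append 3 -> log_len=7
Op 6: F1 acks idx 4 -> match: F0=3 F1=4; commitIndex=4
Op 7: append 3 -> log_len=10
Op 8: F0 acks idx 10 -> match: F0=10 F1=4; commitIndex=10
Op 9: append 2 -> log_len=12
Op 10: F0 acks idx 9 -> match: F0=10 F1=4; commitIndex=10
Op 11: F1 acks idx 1 -> match: F0=10 F1=4; commitIndex=10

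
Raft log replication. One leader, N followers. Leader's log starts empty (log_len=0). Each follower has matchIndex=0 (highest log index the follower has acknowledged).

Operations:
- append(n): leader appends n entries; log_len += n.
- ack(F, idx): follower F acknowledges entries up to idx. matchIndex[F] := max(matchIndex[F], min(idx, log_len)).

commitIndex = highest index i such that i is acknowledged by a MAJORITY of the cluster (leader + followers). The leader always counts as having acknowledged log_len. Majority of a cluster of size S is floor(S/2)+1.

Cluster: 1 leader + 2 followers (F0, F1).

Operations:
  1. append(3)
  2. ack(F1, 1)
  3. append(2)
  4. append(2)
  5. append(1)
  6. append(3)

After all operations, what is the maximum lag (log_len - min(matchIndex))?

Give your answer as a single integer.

Answer: 11

Derivation:
Op 1: append 3 -> log_len=3
Op 2: F1 acks idx 1 -> match: F0=0 F1=1; commitIndex=1
Op 3: append 2 -> log_len=5
Op 4: append 2 -> log_len=7
Op 5: append 1 -> log_len=8
Op 6: append 3 -> log_len=11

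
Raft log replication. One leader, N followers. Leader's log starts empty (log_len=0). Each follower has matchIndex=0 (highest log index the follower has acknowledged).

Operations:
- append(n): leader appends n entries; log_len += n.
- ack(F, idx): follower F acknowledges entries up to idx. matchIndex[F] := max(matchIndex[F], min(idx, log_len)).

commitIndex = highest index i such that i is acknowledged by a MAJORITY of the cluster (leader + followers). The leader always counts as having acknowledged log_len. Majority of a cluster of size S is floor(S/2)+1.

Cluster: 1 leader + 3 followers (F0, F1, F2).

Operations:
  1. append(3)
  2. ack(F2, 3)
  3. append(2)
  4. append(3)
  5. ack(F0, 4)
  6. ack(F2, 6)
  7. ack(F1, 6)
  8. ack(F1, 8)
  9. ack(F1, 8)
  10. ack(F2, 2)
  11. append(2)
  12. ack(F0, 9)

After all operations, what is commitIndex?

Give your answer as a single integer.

Answer: 8

Derivation:
Op 1: append 3 -> log_len=3
Op 2: F2 acks idx 3 -> match: F0=0 F1=0 F2=3; commitIndex=0
Op 3: append 2 -> log_len=5
Op 4: append 3 -> log_len=8
Op 5: F0 acks idx 4 -> match: F0=4 F1=0 F2=3; commitIndex=3
Op 6: F2 acks idx 6 -> match: F0=4 F1=0 F2=6; commitIndex=4
Op 7: F1 acks idx 6 -> match: F0=4 F1=6 F2=6; commitIndex=6
Op 8: F1 acks idx 8 -> match: F0=4 F1=8 F2=6; commitIndex=6
Op 9: F1 acks idx 8 -> match: F0=4 F1=8 F2=6; commitIndex=6
Op 10: F2 acks idx 2 -> match: F0=4 F1=8 F2=6; commitIndex=6
Op 11: append 2 -> log_len=10
Op 12: F0 acks idx 9 -> match: F0=9 F1=8 F2=6; commitIndex=8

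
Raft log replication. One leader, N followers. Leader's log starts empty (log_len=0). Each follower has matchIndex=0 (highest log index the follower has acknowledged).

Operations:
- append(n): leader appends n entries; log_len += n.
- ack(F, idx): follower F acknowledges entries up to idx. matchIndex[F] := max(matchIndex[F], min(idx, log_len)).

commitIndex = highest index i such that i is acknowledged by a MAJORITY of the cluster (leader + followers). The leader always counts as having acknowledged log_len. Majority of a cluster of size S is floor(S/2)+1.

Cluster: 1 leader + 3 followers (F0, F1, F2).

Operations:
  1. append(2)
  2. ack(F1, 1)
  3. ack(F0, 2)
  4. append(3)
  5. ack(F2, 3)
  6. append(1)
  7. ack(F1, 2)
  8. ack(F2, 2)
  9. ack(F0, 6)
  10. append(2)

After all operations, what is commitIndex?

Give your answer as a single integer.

Answer: 3

Derivation:
Op 1: append 2 -> log_len=2
Op 2: F1 acks idx 1 -> match: F0=0 F1=1 F2=0; commitIndex=0
Op 3: F0 acks idx 2 -> match: F0=2 F1=1 F2=0; commitIndex=1
Op 4: append 3 -> log_len=5
Op 5: F2 acks idx 3 -> match: F0=2 F1=1 F2=3; commitIndex=2
Op 6: append 1 -> log_len=6
Op 7: F1 acks idx 2 -> match: F0=2 F1=2 F2=3; commitIndex=2
Op 8: F2 acks idx 2 -> match: F0=2 F1=2 F2=3; commitIndex=2
Op 9: F0 acks idx 6 -> match: F0=6 F1=2 F2=3; commitIndex=3
Op 10: append 2 -> log_len=8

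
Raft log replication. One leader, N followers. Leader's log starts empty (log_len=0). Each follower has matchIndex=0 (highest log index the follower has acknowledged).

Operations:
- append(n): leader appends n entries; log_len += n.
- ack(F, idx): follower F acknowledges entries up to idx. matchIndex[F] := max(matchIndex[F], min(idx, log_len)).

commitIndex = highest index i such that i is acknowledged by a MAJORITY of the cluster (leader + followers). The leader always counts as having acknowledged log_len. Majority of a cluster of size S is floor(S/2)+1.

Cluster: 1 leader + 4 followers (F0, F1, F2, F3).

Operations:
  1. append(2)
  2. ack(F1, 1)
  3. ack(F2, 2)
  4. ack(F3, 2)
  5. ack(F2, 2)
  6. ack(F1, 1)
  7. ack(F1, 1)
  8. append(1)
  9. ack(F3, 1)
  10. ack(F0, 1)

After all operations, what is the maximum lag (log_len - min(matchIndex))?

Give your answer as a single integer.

Op 1: append 2 -> log_len=2
Op 2: F1 acks idx 1 -> match: F0=0 F1=1 F2=0 F3=0; commitIndex=0
Op 3: F2 acks idx 2 -> match: F0=0 F1=1 F2=2 F3=0; commitIndex=1
Op 4: F3 acks idx 2 -> match: F0=0 F1=1 F2=2 F3=2; commitIndex=2
Op 5: F2 acks idx 2 -> match: F0=0 F1=1 F2=2 F3=2; commitIndex=2
Op 6: F1 acks idx 1 -> match: F0=0 F1=1 F2=2 F3=2; commitIndex=2
Op 7: F1 acks idx 1 -> match: F0=0 F1=1 F2=2 F3=2; commitIndex=2
Op 8: append 1 -> log_len=3
Op 9: F3 acks idx 1 -> match: F0=0 F1=1 F2=2 F3=2; commitIndex=2
Op 10: F0 acks idx 1 -> match: F0=1 F1=1 F2=2 F3=2; commitIndex=2

Answer: 2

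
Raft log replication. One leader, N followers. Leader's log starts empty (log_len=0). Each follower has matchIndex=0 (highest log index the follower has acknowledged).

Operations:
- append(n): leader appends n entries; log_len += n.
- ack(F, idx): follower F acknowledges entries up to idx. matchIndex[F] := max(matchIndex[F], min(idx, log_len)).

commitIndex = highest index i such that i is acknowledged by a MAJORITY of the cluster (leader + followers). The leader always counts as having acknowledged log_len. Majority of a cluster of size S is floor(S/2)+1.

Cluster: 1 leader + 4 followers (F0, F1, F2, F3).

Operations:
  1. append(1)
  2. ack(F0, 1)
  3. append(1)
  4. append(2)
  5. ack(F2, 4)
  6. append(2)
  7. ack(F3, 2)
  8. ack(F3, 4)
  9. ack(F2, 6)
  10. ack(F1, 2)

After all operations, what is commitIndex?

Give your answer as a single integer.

Answer: 4

Derivation:
Op 1: append 1 -> log_len=1
Op 2: F0 acks idx 1 -> match: F0=1 F1=0 F2=0 F3=0; commitIndex=0
Op 3: append 1 -> log_len=2
Op 4: append 2 -> log_len=4
Op 5: F2 acks idx 4 -> match: F0=1 F1=0 F2=4 F3=0; commitIndex=1
Op 6: append 2 -> log_len=6
Op 7: F3 acks idx 2 -> match: F0=1 F1=0 F2=4 F3=2; commitIndex=2
Op 8: F3 acks idx 4 -> match: F0=1 F1=0 F2=4 F3=4; commitIndex=4
Op 9: F2 acks idx 6 -> match: F0=1 F1=0 F2=6 F3=4; commitIndex=4
Op 10: F1 acks idx 2 -> match: F0=1 F1=2 F2=6 F3=4; commitIndex=4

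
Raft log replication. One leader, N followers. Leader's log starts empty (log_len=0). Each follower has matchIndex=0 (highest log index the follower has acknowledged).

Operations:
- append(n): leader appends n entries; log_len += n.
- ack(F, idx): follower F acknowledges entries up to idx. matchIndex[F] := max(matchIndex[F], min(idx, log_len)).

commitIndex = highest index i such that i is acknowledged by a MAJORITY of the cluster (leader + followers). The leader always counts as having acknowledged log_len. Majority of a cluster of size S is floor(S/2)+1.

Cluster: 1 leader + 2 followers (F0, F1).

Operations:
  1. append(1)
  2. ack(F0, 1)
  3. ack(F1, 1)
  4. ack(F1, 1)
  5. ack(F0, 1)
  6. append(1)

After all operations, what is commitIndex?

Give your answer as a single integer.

Op 1: append 1 -> log_len=1
Op 2: F0 acks idx 1 -> match: F0=1 F1=0; commitIndex=1
Op 3: F1 acks idx 1 -> match: F0=1 F1=1; commitIndex=1
Op 4: F1 acks idx 1 -> match: F0=1 F1=1; commitIndex=1
Op 5: F0 acks idx 1 -> match: F0=1 F1=1; commitIndex=1
Op 6: append 1 -> log_len=2

Answer: 1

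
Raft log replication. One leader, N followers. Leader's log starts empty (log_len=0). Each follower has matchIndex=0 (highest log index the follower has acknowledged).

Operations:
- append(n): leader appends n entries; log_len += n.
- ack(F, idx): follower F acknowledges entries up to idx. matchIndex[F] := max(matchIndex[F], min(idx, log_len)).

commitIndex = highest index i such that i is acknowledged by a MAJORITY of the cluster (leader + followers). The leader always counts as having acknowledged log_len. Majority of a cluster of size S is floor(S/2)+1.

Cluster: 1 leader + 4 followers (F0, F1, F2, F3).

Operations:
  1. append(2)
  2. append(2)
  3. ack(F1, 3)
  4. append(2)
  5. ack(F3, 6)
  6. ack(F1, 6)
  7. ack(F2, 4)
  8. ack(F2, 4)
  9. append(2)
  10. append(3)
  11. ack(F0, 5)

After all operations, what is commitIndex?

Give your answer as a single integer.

Op 1: append 2 -> log_len=2
Op 2: append 2 -> log_len=4
Op 3: F1 acks idx 3 -> match: F0=0 F1=3 F2=0 F3=0; commitIndex=0
Op 4: append 2 -> log_len=6
Op 5: F3 acks idx 6 -> match: F0=0 F1=3 F2=0 F3=6; commitIndex=3
Op 6: F1 acks idx 6 -> match: F0=0 F1=6 F2=0 F3=6; commitIndex=6
Op 7: F2 acks idx 4 -> match: F0=0 F1=6 F2=4 F3=6; commitIndex=6
Op 8: F2 acks idx 4 -> match: F0=0 F1=6 F2=4 F3=6; commitIndex=6
Op 9: append 2 -> log_len=8
Op 10: append 3 -> log_len=11
Op 11: F0 acks idx 5 -> match: F0=5 F1=6 F2=4 F3=6; commitIndex=6

Answer: 6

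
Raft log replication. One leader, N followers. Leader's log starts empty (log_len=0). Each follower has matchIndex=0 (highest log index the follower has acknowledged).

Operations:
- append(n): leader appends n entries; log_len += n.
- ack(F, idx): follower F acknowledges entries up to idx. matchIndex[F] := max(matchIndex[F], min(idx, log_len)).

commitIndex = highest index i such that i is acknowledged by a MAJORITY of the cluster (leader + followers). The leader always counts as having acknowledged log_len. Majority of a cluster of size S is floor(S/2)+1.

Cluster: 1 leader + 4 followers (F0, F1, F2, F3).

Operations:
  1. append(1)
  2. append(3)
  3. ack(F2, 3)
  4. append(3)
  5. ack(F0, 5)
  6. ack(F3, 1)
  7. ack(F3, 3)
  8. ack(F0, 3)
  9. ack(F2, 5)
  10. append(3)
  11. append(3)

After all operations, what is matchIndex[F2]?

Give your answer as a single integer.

Op 1: append 1 -> log_len=1
Op 2: append 3 -> log_len=4
Op 3: F2 acks idx 3 -> match: F0=0 F1=0 F2=3 F3=0; commitIndex=0
Op 4: append 3 -> log_len=7
Op 5: F0 acks idx 5 -> match: F0=5 F1=0 F2=3 F3=0; commitIndex=3
Op 6: F3 acks idx 1 -> match: F0=5 F1=0 F2=3 F3=1; commitIndex=3
Op 7: F3 acks idx 3 -> match: F0=5 F1=0 F2=3 F3=3; commitIndex=3
Op 8: F0 acks idx 3 -> match: F0=5 F1=0 F2=3 F3=3; commitIndex=3
Op 9: F2 acks idx 5 -> match: F0=5 F1=0 F2=5 F3=3; commitIndex=5
Op 10: append 3 -> log_len=10
Op 11: append 3 -> log_len=13

Answer: 5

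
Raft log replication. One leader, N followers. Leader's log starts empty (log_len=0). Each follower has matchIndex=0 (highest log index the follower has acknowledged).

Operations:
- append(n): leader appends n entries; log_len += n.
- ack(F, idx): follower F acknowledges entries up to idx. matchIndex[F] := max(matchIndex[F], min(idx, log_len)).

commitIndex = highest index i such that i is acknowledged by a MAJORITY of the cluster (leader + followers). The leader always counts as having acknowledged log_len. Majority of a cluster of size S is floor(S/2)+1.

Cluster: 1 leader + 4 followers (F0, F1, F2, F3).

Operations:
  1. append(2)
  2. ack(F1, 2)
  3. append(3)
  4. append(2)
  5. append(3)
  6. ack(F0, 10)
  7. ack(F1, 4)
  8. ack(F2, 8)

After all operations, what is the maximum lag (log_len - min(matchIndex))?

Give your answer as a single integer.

Answer: 10

Derivation:
Op 1: append 2 -> log_len=2
Op 2: F1 acks idx 2 -> match: F0=0 F1=2 F2=0 F3=0; commitIndex=0
Op 3: append 3 -> log_len=5
Op 4: append 2 -> log_len=7
Op 5: append 3 -> log_len=10
Op 6: F0 acks idx 10 -> match: F0=10 F1=2 F2=0 F3=0; commitIndex=2
Op 7: F1 acks idx 4 -> match: F0=10 F1=4 F2=0 F3=0; commitIndex=4
Op 8: F2 acks idx 8 -> match: F0=10 F1=4 F2=8 F3=0; commitIndex=8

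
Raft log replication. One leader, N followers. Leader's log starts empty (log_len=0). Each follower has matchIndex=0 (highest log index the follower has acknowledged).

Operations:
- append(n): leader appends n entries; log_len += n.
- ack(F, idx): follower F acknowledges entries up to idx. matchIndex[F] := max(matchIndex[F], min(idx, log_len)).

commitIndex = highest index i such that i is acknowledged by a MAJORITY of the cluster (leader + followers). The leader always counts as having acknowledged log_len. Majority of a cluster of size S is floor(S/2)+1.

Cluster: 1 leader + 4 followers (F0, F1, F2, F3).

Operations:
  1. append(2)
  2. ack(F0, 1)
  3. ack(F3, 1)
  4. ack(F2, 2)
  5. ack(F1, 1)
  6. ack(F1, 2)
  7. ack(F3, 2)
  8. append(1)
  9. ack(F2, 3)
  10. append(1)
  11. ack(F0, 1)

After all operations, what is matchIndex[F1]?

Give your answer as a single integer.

Op 1: append 2 -> log_len=2
Op 2: F0 acks idx 1 -> match: F0=1 F1=0 F2=0 F3=0; commitIndex=0
Op 3: F3 acks idx 1 -> match: F0=1 F1=0 F2=0 F3=1; commitIndex=1
Op 4: F2 acks idx 2 -> match: F0=1 F1=0 F2=2 F3=1; commitIndex=1
Op 5: F1 acks idx 1 -> match: F0=1 F1=1 F2=2 F3=1; commitIndex=1
Op 6: F1 acks idx 2 -> match: F0=1 F1=2 F2=2 F3=1; commitIndex=2
Op 7: F3 acks idx 2 -> match: F0=1 F1=2 F2=2 F3=2; commitIndex=2
Op 8: append 1 -> log_len=3
Op 9: F2 acks idx 3 -> match: F0=1 F1=2 F2=3 F3=2; commitIndex=2
Op 10: append 1 -> log_len=4
Op 11: F0 acks idx 1 -> match: F0=1 F1=2 F2=3 F3=2; commitIndex=2

Answer: 2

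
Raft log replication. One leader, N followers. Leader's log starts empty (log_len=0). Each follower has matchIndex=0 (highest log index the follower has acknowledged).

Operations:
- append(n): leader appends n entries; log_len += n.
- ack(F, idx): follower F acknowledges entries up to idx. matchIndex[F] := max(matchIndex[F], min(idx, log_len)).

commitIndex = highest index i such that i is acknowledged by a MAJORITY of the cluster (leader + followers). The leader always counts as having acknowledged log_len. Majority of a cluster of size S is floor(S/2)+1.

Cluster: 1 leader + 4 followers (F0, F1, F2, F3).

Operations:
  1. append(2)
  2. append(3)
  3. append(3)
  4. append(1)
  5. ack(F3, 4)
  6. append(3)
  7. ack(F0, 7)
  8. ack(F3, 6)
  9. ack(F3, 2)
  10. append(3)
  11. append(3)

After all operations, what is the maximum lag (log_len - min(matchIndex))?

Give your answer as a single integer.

Answer: 18

Derivation:
Op 1: append 2 -> log_len=2
Op 2: append 3 -> log_len=5
Op 3: append 3 -> log_len=8
Op 4: append 1 -> log_len=9
Op 5: F3 acks idx 4 -> match: F0=0 F1=0 F2=0 F3=4; commitIndex=0
Op 6: append 3 -> log_len=12
Op 7: F0 acks idx 7 -> match: F0=7 F1=0 F2=0 F3=4; commitIndex=4
Op 8: F3 acks idx 6 -> match: F0=7 F1=0 F2=0 F3=6; commitIndex=6
Op 9: F3 acks idx 2 -> match: F0=7 F1=0 F2=0 F3=6; commitIndex=6
Op 10: append 3 -> log_len=15
Op 11: append 3 -> log_len=18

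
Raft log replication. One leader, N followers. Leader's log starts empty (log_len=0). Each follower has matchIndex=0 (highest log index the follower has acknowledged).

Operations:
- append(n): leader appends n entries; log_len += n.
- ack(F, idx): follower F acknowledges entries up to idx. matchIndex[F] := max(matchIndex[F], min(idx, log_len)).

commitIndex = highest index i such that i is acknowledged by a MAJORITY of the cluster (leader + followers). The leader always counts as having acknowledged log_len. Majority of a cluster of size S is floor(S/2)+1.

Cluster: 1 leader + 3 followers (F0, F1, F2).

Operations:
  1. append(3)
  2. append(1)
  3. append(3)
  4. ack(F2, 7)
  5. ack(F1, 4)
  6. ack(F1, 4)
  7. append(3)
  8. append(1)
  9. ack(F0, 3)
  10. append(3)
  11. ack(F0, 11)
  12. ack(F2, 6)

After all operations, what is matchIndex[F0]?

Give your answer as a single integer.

Answer: 11

Derivation:
Op 1: append 3 -> log_len=3
Op 2: append 1 -> log_len=4
Op 3: append 3 -> log_len=7
Op 4: F2 acks idx 7 -> match: F0=0 F1=0 F2=7; commitIndex=0
Op 5: F1 acks idx 4 -> match: F0=0 F1=4 F2=7; commitIndex=4
Op 6: F1 acks idx 4 -> match: F0=0 F1=4 F2=7; commitIndex=4
Op 7: append 3 -> log_len=10
Op 8: append 1 -> log_len=11
Op 9: F0 acks idx 3 -> match: F0=3 F1=4 F2=7; commitIndex=4
Op 10: append 3 -> log_len=14
Op 11: F0 acks idx 11 -> match: F0=11 F1=4 F2=7; commitIndex=7
Op 12: F2 acks idx 6 -> match: F0=11 F1=4 F2=7; commitIndex=7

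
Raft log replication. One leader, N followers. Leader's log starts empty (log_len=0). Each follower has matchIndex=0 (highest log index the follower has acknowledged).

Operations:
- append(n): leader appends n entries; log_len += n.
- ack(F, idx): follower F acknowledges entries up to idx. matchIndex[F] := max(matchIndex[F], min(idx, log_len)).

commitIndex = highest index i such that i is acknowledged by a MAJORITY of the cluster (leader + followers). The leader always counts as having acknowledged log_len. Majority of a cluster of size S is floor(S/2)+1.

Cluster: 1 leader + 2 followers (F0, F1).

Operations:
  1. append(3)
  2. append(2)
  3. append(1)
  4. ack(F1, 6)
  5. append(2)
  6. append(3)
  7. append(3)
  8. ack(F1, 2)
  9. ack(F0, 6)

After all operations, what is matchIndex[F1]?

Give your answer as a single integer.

Op 1: append 3 -> log_len=3
Op 2: append 2 -> log_len=5
Op 3: append 1 -> log_len=6
Op 4: F1 acks idx 6 -> match: F0=0 F1=6; commitIndex=6
Op 5: append 2 -> log_len=8
Op 6: append 3 -> log_len=11
Op 7: append 3 -> log_len=14
Op 8: F1 acks idx 2 -> match: F0=0 F1=6; commitIndex=6
Op 9: F0 acks idx 6 -> match: F0=6 F1=6; commitIndex=6

Answer: 6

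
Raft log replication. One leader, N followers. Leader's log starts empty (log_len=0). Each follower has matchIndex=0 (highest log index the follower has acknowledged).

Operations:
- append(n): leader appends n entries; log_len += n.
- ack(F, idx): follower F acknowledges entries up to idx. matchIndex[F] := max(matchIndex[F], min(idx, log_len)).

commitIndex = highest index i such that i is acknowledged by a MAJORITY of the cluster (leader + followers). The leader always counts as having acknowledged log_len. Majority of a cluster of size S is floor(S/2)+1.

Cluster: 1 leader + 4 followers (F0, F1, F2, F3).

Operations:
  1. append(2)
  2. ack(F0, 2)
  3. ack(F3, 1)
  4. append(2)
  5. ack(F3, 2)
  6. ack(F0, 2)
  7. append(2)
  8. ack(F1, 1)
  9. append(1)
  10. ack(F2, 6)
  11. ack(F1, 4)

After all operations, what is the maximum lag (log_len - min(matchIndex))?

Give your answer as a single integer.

Op 1: append 2 -> log_len=2
Op 2: F0 acks idx 2 -> match: F0=2 F1=0 F2=0 F3=0; commitIndex=0
Op 3: F3 acks idx 1 -> match: F0=2 F1=0 F2=0 F3=1; commitIndex=1
Op 4: append 2 -> log_len=4
Op 5: F3 acks idx 2 -> match: F0=2 F1=0 F2=0 F3=2; commitIndex=2
Op 6: F0 acks idx 2 -> match: F0=2 F1=0 F2=0 F3=2; commitIndex=2
Op 7: append 2 -> log_len=6
Op 8: F1 acks idx 1 -> match: F0=2 F1=1 F2=0 F3=2; commitIndex=2
Op 9: append 1 -> log_len=7
Op 10: F2 acks idx 6 -> match: F0=2 F1=1 F2=6 F3=2; commitIndex=2
Op 11: F1 acks idx 4 -> match: F0=2 F1=4 F2=6 F3=2; commitIndex=4

Answer: 5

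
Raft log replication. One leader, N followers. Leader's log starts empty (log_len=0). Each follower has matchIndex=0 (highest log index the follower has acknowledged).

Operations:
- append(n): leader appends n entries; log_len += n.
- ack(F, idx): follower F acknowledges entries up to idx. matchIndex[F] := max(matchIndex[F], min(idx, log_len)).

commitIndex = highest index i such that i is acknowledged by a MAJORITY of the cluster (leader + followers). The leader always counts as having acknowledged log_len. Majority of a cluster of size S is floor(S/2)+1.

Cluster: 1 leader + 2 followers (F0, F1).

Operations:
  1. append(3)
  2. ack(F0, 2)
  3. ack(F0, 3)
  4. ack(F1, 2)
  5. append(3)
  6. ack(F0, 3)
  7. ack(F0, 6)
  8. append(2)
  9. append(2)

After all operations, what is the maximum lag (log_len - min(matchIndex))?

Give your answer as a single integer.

Op 1: append 3 -> log_len=3
Op 2: F0 acks idx 2 -> match: F0=2 F1=0; commitIndex=2
Op 3: F0 acks idx 3 -> match: F0=3 F1=0; commitIndex=3
Op 4: F1 acks idx 2 -> match: F0=3 F1=2; commitIndex=3
Op 5: append 3 -> log_len=6
Op 6: F0 acks idx 3 -> match: F0=3 F1=2; commitIndex=3
Op 7: F0 acks idx 6 -> match: F0=6 F1=2; commitIndex=6
Op 8: append 2 -> log_len=8
Op 9: append 2 -> log_len=10

Answer: 8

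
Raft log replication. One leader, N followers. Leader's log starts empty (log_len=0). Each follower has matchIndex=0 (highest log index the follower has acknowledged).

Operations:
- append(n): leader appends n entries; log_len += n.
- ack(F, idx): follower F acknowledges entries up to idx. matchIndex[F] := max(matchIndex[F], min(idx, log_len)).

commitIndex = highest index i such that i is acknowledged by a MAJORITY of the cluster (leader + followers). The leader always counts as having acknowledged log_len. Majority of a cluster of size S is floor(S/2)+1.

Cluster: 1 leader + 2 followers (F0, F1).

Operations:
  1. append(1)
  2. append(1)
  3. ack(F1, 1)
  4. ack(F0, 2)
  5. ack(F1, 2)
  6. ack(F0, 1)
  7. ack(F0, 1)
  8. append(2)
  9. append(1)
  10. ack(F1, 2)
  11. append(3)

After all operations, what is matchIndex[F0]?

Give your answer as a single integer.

Op 1: append 1 -> log_len=1
Op 2: append 1 -> log_len=2
Op 3: F1 acks idx 1 -> match: F0=0 F1=1; commitIndex=1
Op 4: F0 acks idx 2 -> match: F0=2 F1=1; commitIndex=2
Op 5: F1 acks idx 2 -> match: F0=2 F1=2; commitIndex=2
Op 6: F0 acks idx 1 -> match: F0=2 F1=2; commitIndex=2
Op 7: F0 acks idx 1 -> match: F0=2 F1=2; commitIndex=2
Op 8: append 2 -> log_len=4
Op 9: append 1 -> log_len=5
Op 10: F1 acks idx 2 -> match: F0=2 F1=2; commitIndex=2
Op 11: append 3 -> log_len=8

Answer: 2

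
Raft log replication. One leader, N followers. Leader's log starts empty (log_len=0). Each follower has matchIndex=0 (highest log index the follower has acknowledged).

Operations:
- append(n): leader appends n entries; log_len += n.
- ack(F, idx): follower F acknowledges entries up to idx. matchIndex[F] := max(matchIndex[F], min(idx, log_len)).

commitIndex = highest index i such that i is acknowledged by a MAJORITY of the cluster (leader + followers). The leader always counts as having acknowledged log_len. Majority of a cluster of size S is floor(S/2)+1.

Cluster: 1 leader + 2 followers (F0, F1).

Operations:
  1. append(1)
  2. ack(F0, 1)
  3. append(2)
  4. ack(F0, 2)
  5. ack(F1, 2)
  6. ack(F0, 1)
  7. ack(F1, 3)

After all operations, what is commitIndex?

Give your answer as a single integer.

Op 1: append 1 -> log_len=1
Op 2: F0 acks idx 1 -> match: F0=1 F1=0; commitIndex=1
Op 3: append 2 -> log_len=3
Op 4: F0 acks idx 2 -> match: F0=2 F1=0; commitIndex=2
Op 5: F1 acks idx 2 -> match: F0=2 F1=2; commitIndex=2
Op 6: F0 acks idx 1 -> match: F0=2 F1=2; commitIndex=2
Op 7: F1 acks idx 3 -> match: F0=2 F1=3; commitIndex=3

Answer: 3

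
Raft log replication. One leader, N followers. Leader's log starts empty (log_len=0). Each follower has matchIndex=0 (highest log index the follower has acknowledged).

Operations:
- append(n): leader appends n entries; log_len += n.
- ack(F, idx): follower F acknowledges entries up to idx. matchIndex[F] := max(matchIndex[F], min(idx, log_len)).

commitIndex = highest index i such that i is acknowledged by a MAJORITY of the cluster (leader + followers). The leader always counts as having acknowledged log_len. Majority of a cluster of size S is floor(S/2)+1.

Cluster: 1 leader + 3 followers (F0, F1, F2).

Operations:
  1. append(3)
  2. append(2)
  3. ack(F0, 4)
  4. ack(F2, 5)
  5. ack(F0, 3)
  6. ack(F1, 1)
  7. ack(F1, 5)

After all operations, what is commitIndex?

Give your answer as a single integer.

Answer: 5

Derivation:
Op 1: append 3 -> log_len=3
Op 2: append 2 -> log_len=5
Op 3: F0 acks idx 4 -> match: F0=4 F1=0 F2=0; commitIndex=0
Op 4: F2 acks idx 5 -> match: F0=4 F1=0 F2=5; commitIndex=4
Op 5: F0 acks idx 3 -> match: F0=4 F1=0 F2=5; commitIndex=4
Op 6: F1 acks idx 1 -> match: F0=4 F1=1 F2=5; commitIndex=4
Op 7: F1 acks idx 5 -> match: F0=4 F1=5 F2=5; commitIndex=5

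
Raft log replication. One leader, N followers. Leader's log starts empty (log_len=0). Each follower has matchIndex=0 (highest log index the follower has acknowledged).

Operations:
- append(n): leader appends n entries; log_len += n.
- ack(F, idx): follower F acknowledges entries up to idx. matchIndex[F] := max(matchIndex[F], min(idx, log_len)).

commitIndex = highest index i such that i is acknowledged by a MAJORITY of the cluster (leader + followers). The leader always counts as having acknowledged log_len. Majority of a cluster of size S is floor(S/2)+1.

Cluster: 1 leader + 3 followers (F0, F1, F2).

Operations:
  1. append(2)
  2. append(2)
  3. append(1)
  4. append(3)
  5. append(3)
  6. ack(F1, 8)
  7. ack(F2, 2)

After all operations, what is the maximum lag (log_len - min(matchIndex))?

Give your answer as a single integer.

Answer: 11

Derivation:
Op 1: append 2 -> log_len=2
Op 2: append 2 -> log_len=4
Op 3: append 1 -> log_len=5
Op 4: append 3 -> log_len=8
Op 5: append 3 -> log_len=11
Op 6: F1 acks idx 8 -> match: F0=0 F1=8 F2=0; commitIndex=0
Op 7: F2 acks idx 2 -> match: F0=0 F1=8 F2=2; commitIndex=2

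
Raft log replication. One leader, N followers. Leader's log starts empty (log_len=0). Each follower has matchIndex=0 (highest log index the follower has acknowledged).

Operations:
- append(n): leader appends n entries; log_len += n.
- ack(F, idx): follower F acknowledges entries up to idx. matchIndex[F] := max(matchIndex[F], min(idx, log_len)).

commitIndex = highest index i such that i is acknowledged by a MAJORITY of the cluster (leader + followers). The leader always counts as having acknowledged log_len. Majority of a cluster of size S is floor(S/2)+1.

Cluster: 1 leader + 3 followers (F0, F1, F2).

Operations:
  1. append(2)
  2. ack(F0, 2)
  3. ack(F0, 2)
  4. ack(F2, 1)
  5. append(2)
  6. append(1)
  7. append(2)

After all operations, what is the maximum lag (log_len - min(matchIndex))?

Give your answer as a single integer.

Op 1: append 2 -> log_len=2
Op 2: F0 acks idx 2 -> match: F0=2 F1=0 F2=0; commitIndex=0
Op 3: F0 acks idx 2 -> match: F0=2 F1=0 F2=0; commitIndex=0
Op 4: F2 acks idx 1 -> match: F0=2 F1=0 F2=1; commitIndex=1
Op 5: append 2 -> log_len=4
Op 6: append 1 -> log_len=5
Op 7: append 2 -> log_len=7

Answer: 7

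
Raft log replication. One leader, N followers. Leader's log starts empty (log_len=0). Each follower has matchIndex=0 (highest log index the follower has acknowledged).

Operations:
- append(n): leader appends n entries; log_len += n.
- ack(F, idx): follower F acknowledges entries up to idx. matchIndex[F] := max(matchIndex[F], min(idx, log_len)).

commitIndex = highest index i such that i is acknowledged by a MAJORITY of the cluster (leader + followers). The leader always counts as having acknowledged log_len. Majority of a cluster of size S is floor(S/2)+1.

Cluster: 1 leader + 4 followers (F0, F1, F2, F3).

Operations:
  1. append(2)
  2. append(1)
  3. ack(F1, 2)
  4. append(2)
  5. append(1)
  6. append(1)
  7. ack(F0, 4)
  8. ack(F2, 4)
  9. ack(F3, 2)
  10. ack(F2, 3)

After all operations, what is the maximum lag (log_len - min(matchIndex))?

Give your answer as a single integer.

Answer: 5

Derivation:
Op 1: append 2 -> log_len=2
Op 2: append 1 -> log_len=3
Op 3: F1 acks idx 2 -> match: F0=0 F1=2 F2=0 F3=0; commitIndex=0
Op 4: append 2 -> log_len=5
Op 5: append 1 -> log_len=6
Op 6: append 1 -> log_len=7
Op 7: F0 acks idx 4 -> match: F0=4 F1=2 F2=0 F3=0; commitIndex=2
Op 8: F2 acks idx 4 -> match: F0=4 F1=2 F2=4 F3=0; commitIndex=4
Op 9: F3 acks idx 2 -> match: F0=4 F1=2 F2=4 F3=2; commitIndex=4
Op 10: F2 acks idx 3 -> match: F0=4 F1=2 F2=4 F3=2; commitIndex=4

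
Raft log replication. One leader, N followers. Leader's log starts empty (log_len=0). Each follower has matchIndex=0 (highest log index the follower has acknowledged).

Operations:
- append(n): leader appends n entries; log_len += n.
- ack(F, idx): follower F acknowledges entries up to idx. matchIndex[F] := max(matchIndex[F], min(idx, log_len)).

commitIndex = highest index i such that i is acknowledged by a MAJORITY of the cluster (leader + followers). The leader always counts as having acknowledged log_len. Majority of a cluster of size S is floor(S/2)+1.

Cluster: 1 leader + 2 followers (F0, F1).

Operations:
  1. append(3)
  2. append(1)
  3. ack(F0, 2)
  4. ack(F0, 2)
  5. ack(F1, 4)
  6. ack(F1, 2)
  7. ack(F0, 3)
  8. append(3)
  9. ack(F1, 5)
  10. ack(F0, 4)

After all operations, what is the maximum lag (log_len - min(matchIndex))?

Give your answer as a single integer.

Answer: 3

Derivation:
Op 1: append 3 -> log_len=3
Op 2: append 1 -> log_len=4
Op 3: F0 acks idx 2 -> match: F0=2 F1=0; commitIndex=2
Op 4: F0 acks idx 2 -> match: F0=2 F1=0; commitIndex=2
Op 5: F1 acks idx 4 -> match: F0=2 F1=4; commitIndex=4
Op 6: F1 acks idx 2 -> match: F0=2 F1=4; commitIndex=4
Op 7: F0 acks idx 3 -> match: F0=3 F1=4; commitIndex=4
Op 8: append 3 -> log_len=7
Op 9: F1 acks idx 5 -> match: F0=3 F1=5; commitIndex=5
Op 10: F0 acks idx 4 -> match: F0=4 F1=5; commitIndex=5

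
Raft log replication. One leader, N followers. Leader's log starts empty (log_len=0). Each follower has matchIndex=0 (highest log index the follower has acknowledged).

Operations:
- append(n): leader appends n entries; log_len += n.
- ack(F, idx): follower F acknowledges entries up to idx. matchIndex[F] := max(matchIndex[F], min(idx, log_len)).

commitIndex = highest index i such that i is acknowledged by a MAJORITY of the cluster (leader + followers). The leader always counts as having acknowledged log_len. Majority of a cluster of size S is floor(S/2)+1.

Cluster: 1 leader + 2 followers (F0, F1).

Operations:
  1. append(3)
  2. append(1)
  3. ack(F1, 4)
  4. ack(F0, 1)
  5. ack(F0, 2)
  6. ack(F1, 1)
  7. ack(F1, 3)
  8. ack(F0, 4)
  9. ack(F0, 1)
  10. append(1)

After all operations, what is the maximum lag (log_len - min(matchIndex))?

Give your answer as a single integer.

Op 1: append 3 -> log_len=3
Op 2: append 1 -> log_len=4
Op 3: F1 acks idx 4 -> match: F0=0 F1=4; commitIndex=4
Op 4: F0 acks idx 1 -> match: F0=1 F1=4; commitIndex=4
Op 5: F0 acks idx 2 -> match: F0=2 F1=4; commitIndex=4
Op 6: F1 acks idx 1 -> match: F0=2 F1=4; commitIndex=4
Op 7: F1 acks idx 3 -> match: F0=2 F1=4; commitIndex=4
Op 8: F0 acks idx 4 -> match: F0=4 F1=4; commitIndex=4
Op 9: F0 acks idx 1 -> match: F0=4 F1=4; commitIndex=4
Op 10: append 1 -> log_len=5

Answer: 1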